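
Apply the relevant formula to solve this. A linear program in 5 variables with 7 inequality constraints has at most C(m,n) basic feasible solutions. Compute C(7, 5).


Each vertex corresponds to some choice of n active constraints out of m, so the number of vertices is at most C(m, n) = m! / (n!(m-n)!).
m = 7, n = 5
Numerator: 7 * 6 * 5 * 4 * 3
Denominator: 5! = 120
C(7, 5) = 21


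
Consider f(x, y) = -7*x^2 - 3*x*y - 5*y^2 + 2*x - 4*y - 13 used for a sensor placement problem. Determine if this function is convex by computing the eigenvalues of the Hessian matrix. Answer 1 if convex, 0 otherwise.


The Hessian of f(x,y) = -7*x^2 - 3*x*y - 5*y^2 + 2*x - 4*y - 13 is:
H = [[-14, -3], [-3, -10]]
Trace = -14 - 10 = -24
Determinant = -14*-10 - (-3)^2 = 131
Discriminant = (-24)^2 - 4*131 = 52.0
Eigenvalues: lambda_1 = -15.6056, lambda_2 = -8.3944
The function is not convex.

0


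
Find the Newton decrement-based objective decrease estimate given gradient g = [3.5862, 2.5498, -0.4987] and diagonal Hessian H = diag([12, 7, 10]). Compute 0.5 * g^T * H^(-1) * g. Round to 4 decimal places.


Step 1: H is diagonal, so H^(-1) * g = [0.2989, 0.3643, -0.0499].
Step 2: g^T H^(-1) g = sum_i g_i^2 / H_ii
  = (3.5862)^2/12 + (2.5498)^2/7 + (-0.4987)^2/10
  = 1.0717 + 0.9288 + 0.0249 = 2.0254
Step 3: Objective decrease = 0.5 * g^T H^(-1) g = 1.0127


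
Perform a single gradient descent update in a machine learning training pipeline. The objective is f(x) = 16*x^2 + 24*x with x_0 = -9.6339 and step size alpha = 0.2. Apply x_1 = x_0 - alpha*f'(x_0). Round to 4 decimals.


We compute the gradient at x_0 and apply the update.
f'(x) = 32*x + 24
f'(-9.6339) = 32*-9.6339 + 24 = -284.2848
x_1 = -9.6339 - 0.2*-284.2848 = 47.2231


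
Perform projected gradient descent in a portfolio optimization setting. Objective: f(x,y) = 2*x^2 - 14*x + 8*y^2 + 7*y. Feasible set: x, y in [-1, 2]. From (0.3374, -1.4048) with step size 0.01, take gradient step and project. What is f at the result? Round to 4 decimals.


Step 1: Compute gradient at (0.3374, -1.4048).
grad_x = 2*2*0.3374 - 14 = -12.6504
grad_y = 2*8*-1.4048 + 7 = -15.4768
Step 2: Gradient step.
x_raw = 0.3374 - 0.01*-12.6504 = 0.4639
y_raw = -1.4048 - 0.01*-15.4768 = -1.25
Step 3: Project onto [-1, 2].
x_proj = clip(0.4639) = 0.4639
y_proj = clip(-1.25) = -1.0
Step 4: Evaluate f.
f(0.4639, -1.0) = -5.0642


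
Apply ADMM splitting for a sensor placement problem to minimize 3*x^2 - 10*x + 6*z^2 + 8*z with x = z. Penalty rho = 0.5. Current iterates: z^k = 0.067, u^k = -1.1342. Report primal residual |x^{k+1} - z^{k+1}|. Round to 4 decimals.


ADMM iteration with rho = 0.5, z^k = 0.067, u^k = -1.1342
Step 1: x-update.
Minimize 3*x^2 - 10*x + (0.5/2)*(x - 0.067 - 1.1342)^2
FOC: (2*3 + 0.5)*x = 10 + 0.5*(0.067 + 1.1342)
x^{k+1} = 1.6309
Step 2: z-update.
Minimize 6*z^2 + 8*z + (0.5/2)*(1.6309 - z - 1.1342)^2
FOC: (2*6 + 0.5)*z = -8 + 0.5*(1.6309 - 1.1342)
z^{k+1} = -0.6201
Step 3: u-update.
u^{k+1} = -1.1342 + 1.6309 + 0.6201 = 1.1168
Step 4: Primal residual = |1.6309 + 0.6201| = 2.251


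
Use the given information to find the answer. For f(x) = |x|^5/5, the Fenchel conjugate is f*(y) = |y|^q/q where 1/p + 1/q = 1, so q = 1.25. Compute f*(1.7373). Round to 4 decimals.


The conjugate exponent q satisfies 1/p + 1/q = 1.
p = 5, so q = 5/(5 - 1) = 1.25
|y|^q = 1.7373^1.25 = 1.9945
f*(1.7373) = 1.9945 / 1.25 = 1.5956


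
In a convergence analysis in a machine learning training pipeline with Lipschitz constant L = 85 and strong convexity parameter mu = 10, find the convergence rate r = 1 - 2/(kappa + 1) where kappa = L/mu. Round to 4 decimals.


Step 1: Compute the condition number.
kappa = L/mu = 85/10 = 8.5
Step 2: Compute the convergence rate.
r = 1 - 2/(kappa + 1) = 1 - 2*mu/(L + mu) = (L - mu)/(L + mu) = 75/95 = 0.7895


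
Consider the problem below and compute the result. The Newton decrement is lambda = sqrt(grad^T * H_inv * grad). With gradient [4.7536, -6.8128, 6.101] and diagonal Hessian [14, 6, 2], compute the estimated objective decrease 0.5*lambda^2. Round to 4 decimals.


Step 1: H is diagonal, so H^(-1) * g = [0.3395, -1.1355, 3.0505].
Step 2: g^T H^(-1) g = sum_i g_i^2 / H_ii
  = (4.7536)^2/14 + (-6.8128)^2/6 + (6.101)^2/2
  = 1.6141 + 7.7357 + 18.6111 = 27.9609
Step 3: Objective decrease = 0.5 * g^T H^(-1) g = 13.9804


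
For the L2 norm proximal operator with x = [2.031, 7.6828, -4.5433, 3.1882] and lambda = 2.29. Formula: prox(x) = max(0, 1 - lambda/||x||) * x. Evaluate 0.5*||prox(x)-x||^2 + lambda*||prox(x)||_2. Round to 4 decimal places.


Step 1: Compute ||x||.
||x|| = 9.6931
Step 2: Compute scaling factor.
scale = max(0, 1 - 2.29/9.6931) = 0.7637
Step 3: prox(x) = [1.5512, 5.8677, -3.4699, 2.435]
||prox(x)|| = 7.4031
Step 4: Proximal objective.
0.5*||prox-x||^2 = 2.6221
lambda*||prox|| = 16.9531
Total = 19.5752


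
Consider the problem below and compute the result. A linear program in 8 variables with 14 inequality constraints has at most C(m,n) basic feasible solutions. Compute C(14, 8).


Each vertex corresponds to some choice of n active constraints out of m, so the number of vertices is at most C(m, n) = m! / (n!(m-n)!).
m = 14, n = 8
Numerator: 14 * 13 * 12 * 11 * 10 * 9 * 8 * 7
Denominator: 8! = 40320
C(14, 8) = 3003


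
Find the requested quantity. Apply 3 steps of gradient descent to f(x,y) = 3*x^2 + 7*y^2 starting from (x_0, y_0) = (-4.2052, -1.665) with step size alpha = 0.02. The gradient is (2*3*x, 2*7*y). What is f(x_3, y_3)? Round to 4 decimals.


Gradient descent on f(x,y) = 3*x^2 + 7*y^2.
Starting point: (-4.2052, -1.665), alpha = 0.02
Step 1: grad_x = 2*3*-4.2052 = -25.2312, grad_y = 2*7*-1.665 = -23.31
  x_1 = -4.2052 - 0.02*-25.2312 = -3.7006
  y_1 = -1.665 - 0.02*-23.31 = -1.1988
Step 2: grad_x = 2*3*-3.7006 = -22.2035, grad_y = 2*7*-1.1988 = -16.7832
  x_2 = -3.7006 - 0.02*-22.2035 = -3.2565
  y_2 = -1.1988 - 0.02*-16.7832 = -0.8631
Step 3: grad_x = 2*3*-3.2565 = -19.539, grad_y = 2*7*-0.8631 = -12.0839
  x_3 = -3.2565 - 0.02*-19.539 = -2.8657
  y_3 = -0.8631 - 0.02*-12.0839 = -0.6215
f(-2.8657, -0.6215) = 3*(-2.8657)^2 + 7*(-0.6215)^2 = 27.3406


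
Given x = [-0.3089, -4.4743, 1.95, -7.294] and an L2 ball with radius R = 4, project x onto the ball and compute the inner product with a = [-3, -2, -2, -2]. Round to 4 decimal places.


Step 1: Compute ||x|| (intermediates to 6 decimals).
||x|| = sqrt((-0.3089)^2 + (-4.4743)^2 + 1.95^2 + (-7.294)^2) = 8.781783
Step 2: Project.
Since ||x|| > R, scale = R/||x|| = 4/8.781783 = 0.455488, proj(x) = scale * x
proj(x) = [-0.1407, -2.03799, 0.888202, -3.322329]
Step 3: Dot product.
a^T * proj(x) = -3*(-0.1407) - 2*(-2.03799) - 2*0.888202 - 2*(-3.322329) = 9.3663


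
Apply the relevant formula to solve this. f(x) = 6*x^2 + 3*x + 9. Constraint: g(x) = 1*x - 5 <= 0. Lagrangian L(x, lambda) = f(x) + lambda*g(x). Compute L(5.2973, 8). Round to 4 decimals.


Step 1: Evaluate f(x).
f(5.2973) = 6*5.2973^2 + 3*5.2973 + 9 = 193.2602
Step 2: Evaluate g(x).
g(5.2973) = 1*5.2973 - 5 = 0.2973
Step 3: Compute Lagrangian.
L = 193.2602 + 8*0.2973 = 195.6386


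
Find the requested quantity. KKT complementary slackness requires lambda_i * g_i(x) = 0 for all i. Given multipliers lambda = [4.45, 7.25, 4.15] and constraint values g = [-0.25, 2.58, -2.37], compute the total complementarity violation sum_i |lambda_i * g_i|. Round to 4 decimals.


KKT complementary slackness check:
lambda_1 * g_1 = 4.45 * -0.25 = -1.1125
lambda_2 * g_2 = 7.25 * 2.58 = 18.705
lambda_3 * g_3 = 4.15 * -2.37 = -9.8355
Total violation = 1.1125 + 18.705 + 9.8355 = 29.653


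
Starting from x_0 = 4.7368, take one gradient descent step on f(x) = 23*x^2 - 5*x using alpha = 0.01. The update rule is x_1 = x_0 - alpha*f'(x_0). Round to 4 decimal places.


We compute the gradient at x_0 and apply the update.
f'(x) = 46*x - 5
f'(4.7368) = 46*4.7368 - 5 = 212.8928
x_1 = 4.7368 - 0.01*212.8928 = 2.6079


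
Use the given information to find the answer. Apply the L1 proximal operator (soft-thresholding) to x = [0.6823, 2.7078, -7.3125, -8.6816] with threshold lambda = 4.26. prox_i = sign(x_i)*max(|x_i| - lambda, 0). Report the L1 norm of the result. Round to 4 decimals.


Soft-thresholding with lambda = 4.26:
prox(0.6823) = sign(0.6823)*max(|0.6823| - 4.26, 0) = 0.0
prox(2.7078) = sign(2.7078)*max(|2.7078| - 4.26, 0) = 0.0
prox(-7.3125) = sign(-7.3125)*max(|-7.3125| - 4.26, 0) = -3.0525
prox(-8.6816) = sign(-8.6816)*max(|-8.6816| - 4.26, 0) = -4.4216
prox(x) = [0.0, 0.0, -3.0525, -4.4216]
||prox(x)||_1 = 0.0 + 0.0 + 3.0525 + 4.4216 = 7.4741


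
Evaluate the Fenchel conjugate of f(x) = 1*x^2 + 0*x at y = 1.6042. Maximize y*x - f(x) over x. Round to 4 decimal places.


f*(y) = sup_x {y*x - a*x^2 - b*x} = sup_x {(y-b)*x - a*x^2}
FOC: (y - b) - 2a*x = 0 => x* = (y - b)/(2a)
x* = (1.6042 - 0)/(2*1) = 0.8021
f*(1.6042) = (y-b)^2/(4a) = (1.6042 - 0)^2/(4*1)
= 2.5735/4 = 0.6434


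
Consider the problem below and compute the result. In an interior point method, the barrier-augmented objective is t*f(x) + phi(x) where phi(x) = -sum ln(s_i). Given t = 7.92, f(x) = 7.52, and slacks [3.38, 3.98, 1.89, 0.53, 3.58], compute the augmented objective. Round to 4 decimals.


Step 1: Compute log-barrier.
ln values: [1.2179, 1.3813, 0.6366, -0.6349, 1.2754]
phi = -(1.2179 + 1.3813 + 0.6366 - 0.6349 + 1.2754) = -3.8762
Step 2: Compute augmented objective.
t*f(x) = 7.92*7.52 = 59.5584
Total = 59.5584 - 3.8762 = 55.6822


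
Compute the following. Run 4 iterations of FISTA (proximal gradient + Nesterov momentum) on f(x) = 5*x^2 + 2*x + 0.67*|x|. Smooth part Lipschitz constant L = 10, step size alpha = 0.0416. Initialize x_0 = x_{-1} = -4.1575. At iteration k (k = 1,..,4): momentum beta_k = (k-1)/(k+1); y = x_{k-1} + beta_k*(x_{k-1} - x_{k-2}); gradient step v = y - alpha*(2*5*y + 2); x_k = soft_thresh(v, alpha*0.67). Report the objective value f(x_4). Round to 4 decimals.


FISTA on f(x) = 5*x^2 + 2*x + 0.67*|x|
L = 10, alpha = 0.0416
Iteration 1: beta = 0.0, y = -4.1575 + 0.0*(-4.1575 + 4.1575) = -4.1575
  grad(y) = -39.575, v = y - alpha*grad = -2.5112
  prox(v) = soft_thresh(-2.5112, 0.0279) = -2.4833
Iteration 2: beta = 0.3333, y = -2.4833 + 0.3333*(-2.4833 + 4.1575) = -1.9252
  grad(y) = -17.2524, v = y - alpha*grad = -1.2075
  prox(v) = soft_thresh(-1.2075, 0.0279) = -1.1797
Iteration 3: beta = 0.5, y = -1.1797 + 0.5*(-1.1797 + 2.4833) = -0.5279
  grad(y) = -3.2785, v = y - alpha*grad = -0.3915
  prox(v) = soft_thresh(-0.3915, 0.0279) = -0.3636
Iteration 4: beta = 0.6, y = -0.3636 + 0.6*(-0.3636 + 1.1797) = 0.1261
  grad(y) = 3.2605, v = y - alpha*grad = -0.0096
  prox(v) = soft_thresh(-0.0096, 0.0279) = 0.0
f(x_4) = 5*0.0^2 + 2*0.0 + 0.67*|0.0| = 0.0


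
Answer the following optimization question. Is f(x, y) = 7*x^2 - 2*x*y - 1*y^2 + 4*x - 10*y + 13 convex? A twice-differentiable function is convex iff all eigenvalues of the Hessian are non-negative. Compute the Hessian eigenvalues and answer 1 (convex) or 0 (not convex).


The Hessian of f(x,y) = 7*x^2 - 2*x*y - 1*y^2 + 4*x - 10*y + 13 is:
H = [[14, -2], [-2, -2]]
Trace = 14 - 2 = 12
Determinant = 14*-2 - (-2)^2 = -32
Discriminant = (12)^2 - 4*-32 = 272.0
Eigenvalues: lambda_1 = -2.2462, lambda_2 = 14.2462
The function is not convex.

0


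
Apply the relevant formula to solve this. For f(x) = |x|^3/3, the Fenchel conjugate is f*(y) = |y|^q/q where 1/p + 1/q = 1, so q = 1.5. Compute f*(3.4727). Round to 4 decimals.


The conjugate exponent q satisfies 1/p + 1/q = 1.
p = 3, so q = 3/(3 - 1) = 1.5
|y|^q = 3.4727^1.5 = 6.4714
f*(3.4727) = 6.4714 / 1.5 = 4.3143


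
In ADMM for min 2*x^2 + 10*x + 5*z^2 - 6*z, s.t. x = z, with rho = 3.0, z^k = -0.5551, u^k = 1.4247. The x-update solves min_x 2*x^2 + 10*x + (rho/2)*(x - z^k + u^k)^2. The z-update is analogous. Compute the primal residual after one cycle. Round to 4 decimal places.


ADMM iteration with rho = 3.0, z^k = -0.5551, u^k = 1.4247
Step 1: x-update.
Minimize 2*x^2 + 10*x + (3.0/2)*(x + 0.5551 + 1.4247)^2
FOC: (2*2 + 3.0)*x = -10 + 3.0*(-0.5551 - 1.4247)
x^{k+1} = -2.2771
Step 2: z-update.
Minimize 5*z^2 - 6*z + (3.0/2)*(-2.2771 - z + 1.4247)^2
FOC: (2*5 + 3.0)*z = 6 + 3.0*(-2.2771 + 1.4247)
z^{k+1} = 0.2648
Step 3: u-update.
u^{k+1} = 1.4247 - 2.2771 - 0.2648 = -1.1172
Step 4: Primal residual = |-2.2771 - 0.2648| = 2.5419


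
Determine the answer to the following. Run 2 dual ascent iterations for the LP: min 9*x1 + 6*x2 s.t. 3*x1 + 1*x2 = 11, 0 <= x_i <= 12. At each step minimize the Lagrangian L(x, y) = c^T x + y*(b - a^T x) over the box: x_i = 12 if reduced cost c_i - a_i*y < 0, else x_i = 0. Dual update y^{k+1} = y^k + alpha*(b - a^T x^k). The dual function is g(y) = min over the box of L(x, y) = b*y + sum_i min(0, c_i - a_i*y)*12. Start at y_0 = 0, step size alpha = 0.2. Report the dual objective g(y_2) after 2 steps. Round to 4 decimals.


Dual ascent for LP: min 9*x1 + 6*x2, 3*x1 + 1*x2 = 11, 0 <= x_i <= 12
Step 1: y^k = 0.0, reduced costs: (9.0, 6.0)
  x^k = (0.0, 0.0), subgradient = b - a^T x = 11.0
  y^{k+1} = 0.0 + 0.2*11.0 = 2.2
Step 2: y^k = 2.2, reduced costs: (2.4, 3.8)
  x^k = (0.0, 0.0), subgradient = b - a^T x = 11.0
  y^{k+1} = 2.2 + 0.2*11.0 = 4.4
Dual objective at y_2 = 4.4: reduced costs (-4.2, 1.6), box minimizer x = (12.0, 0.0)
g(y_2) = b*y + (c1 - a1*y)*x1 + (c2 - a2*y)*x2 = 11*4.4 + (-4.2)*12.0 + 1.6*0.0 = 48.4 - 50.4 + 0.0 = -2.0


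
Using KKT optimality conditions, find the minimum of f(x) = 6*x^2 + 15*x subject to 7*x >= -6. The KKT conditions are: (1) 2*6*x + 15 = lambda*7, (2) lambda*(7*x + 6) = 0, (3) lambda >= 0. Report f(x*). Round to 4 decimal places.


Step 1: Try lambda = 0 (constraint inactive).
x_unc = -15/(2*6) = -1.25
Check: 7*-1.25 = -8.75 < -6 -- violated!
Step 2: Constraint must be active: 7*x = -6
x* = -6/7 = -0.8571 (rounded; the exact value -6/7 is used below)
lambda = (2*6*(-6/7) + 15)/7 = 0.6735
Step 3: Compute optimal value.
f(x*) = 6*(-6/7)^2 + 15*(-6/7) = -8.449


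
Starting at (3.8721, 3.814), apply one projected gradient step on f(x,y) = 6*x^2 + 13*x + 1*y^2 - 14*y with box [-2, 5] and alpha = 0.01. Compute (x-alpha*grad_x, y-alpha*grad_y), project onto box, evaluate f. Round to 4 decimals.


Step 1: Compute gradient at (3.8721, 3.814).
grad_x = 2*6*3.8721 + 13 = 59.4652
grad_y = 2*1*3.814 - 14 = -6.372
Step 2: Gradient step.
x_raw = 3.8721 - 0.01*59.4652 = 3.2774
y_raw = 3.814 - 0.01*-6.372 = 3.8777
Step 3: Project onto [-2, 5].
x_proj = clip(3.2774) = 3.2774
y_proj = clip(3.8777) = 3.8777
Step 4: Evaluate f.
f(3.2774, 3.8777) = 67.8054


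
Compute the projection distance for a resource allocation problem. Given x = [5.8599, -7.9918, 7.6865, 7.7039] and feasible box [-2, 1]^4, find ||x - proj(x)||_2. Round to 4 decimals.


Project each component onto [-2, 1].
clip(5.8599) = 1.0, clip(-7.9918) = -2.0, clip(7.6865) = 1.0, clip(7.7039) = 1.0
Projection = [1.0, -2.0, 1.0, 1.0]
Squared diffs: [23.6186, 35.9017, 44.7093, 44.9423]
Distance = sqrt(149.1719) = 12.2136


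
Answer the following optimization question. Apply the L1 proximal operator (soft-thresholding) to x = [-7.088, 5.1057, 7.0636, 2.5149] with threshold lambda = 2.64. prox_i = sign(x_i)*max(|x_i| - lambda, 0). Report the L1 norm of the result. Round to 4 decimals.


Soft-thresholding with lambda = 2.64:
prox(-7.088) = sign(-7.088)*max(|-7.088| - 2.64, 0) = -4.448
prox(5.1057) = sign(5.1057)*max(|5.1057| - 2.64, 0) = 2.4657
prox(7.0636) = sign(7.0636)*max(|7.0636| - 2.64, 0) = 4.4236
prox(2.5149) = sign(2.5149)*max(|2.5149| - 2.64, 0) = 0.0
prox(x) = [-4.448, 2.4657, 4.4236, 0.0]
||prox(x)||_1 = 4.448 + 2.4657 + 4.4236 + 0.0 = 11.3373


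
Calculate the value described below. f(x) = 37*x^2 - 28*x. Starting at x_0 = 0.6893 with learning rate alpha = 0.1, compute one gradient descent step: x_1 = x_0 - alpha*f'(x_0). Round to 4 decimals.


We compute the gradient at x_0 and apply the update.
f'(x) = 74*x - 28
f'(0.6893) = 74*0.6893 - 28 = 23.0082
x_1 = 0.6893 - 0.1*23.0082 = -1.6115


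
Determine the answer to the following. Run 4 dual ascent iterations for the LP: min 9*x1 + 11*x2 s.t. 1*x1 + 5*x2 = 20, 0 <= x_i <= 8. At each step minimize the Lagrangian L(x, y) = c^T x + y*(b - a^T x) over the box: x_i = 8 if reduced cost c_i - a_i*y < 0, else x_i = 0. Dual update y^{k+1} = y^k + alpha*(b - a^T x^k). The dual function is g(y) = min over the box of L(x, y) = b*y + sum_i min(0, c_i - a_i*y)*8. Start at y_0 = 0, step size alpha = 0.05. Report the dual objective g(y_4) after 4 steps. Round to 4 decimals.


Dual ascent for LP: min 9*x1 + 11*x2, 1*x1 + 5*x2 = 20, 0 <= x_i <= 8
Step 1: y^k = 0.0, reduced costs: (9.0, 11.0)
  x^k = (0.0, 0.0), subgradient = b - a^T x = 20.0
  y^{k+1} = 0.0 + 0.05*20.0 = 1.0
Step 2: y^k = 1.0, reduced costs: (8.0, 6.0)
  x^k = (0.0, 0.0), subgradient = b - a^T x = 20.0
  y^{k+1} = 1.0 + 0.05*20.0 = 2.0
Step 3: y^k = 2.0, reduced costs: (7.0, 1.0)
  x^k = (0.0, 0.0), subgradient = b - a^T x = 20.0
  y^{k+1} = 2.0 + 0.05*20.0 = 3.0
Step 4: y^k = 3.0, reduced costs: (6.0, -4.0)
  x^k = (0.0, 8.0), subgradient = b - a^T x = -20.0
  y^{k+1} = 3.0 + 0.05*-20.0 = 2.0
Dual objective at y_4 = 2.0: reduced costs (7.0, 1.0), box minimizer x = (0.0, 0.0)
g(y_4) = b*y + (c1 - a1*y)*x1 + (c2 - a2*y)*x2 = 20*2.0 + 7.0*0.0 + 1.0*0.0 = 40.0 + 0.0 + 0.0 = 40.0


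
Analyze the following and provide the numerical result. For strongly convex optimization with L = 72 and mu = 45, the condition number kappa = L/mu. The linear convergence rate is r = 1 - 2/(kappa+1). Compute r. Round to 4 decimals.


Step 1: Compute the condition number.
kappa = L/mu = 72/45 = 1.6
Step 2: Compute the convergence rate.
r = 1 - 2/(kappa + 1) = 1 - 2*mu/(L + mu) = (L - mu)/(L + mu) = 27/117 = 0.2308


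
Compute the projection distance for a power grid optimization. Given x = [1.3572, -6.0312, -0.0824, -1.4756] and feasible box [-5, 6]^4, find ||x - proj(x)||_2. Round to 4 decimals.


Project each component onto [-5, 6].
clip(1.3572) = 1.3572, clip(-6.0312) = -5.0, clip(-0.0824) = -0.0824, clip(-1.4756) = -1.4756
Projection = [1.3572, -5.0, -0.0824, -1.4756]
Squared diffs: [0.0, 1.0634, 0.0, 0.0]
Distance = sqrt(1.0634) = 1.0312


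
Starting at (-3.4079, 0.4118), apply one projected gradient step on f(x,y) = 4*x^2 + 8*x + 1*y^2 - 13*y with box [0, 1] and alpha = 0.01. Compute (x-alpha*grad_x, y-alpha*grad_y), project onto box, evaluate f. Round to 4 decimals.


Step 1: Compute gradient at (-3.4079, 0.4118).
grad_x = 2*4*-3.4079 + 8 = -19.2632
grad_y = 2*1*0.4118 - 13 = -12.1764
Step 2: Gradient step.
x_raw = -3.4079 - 0.01*-19.2632 = -3.2153
y_raw = 0.4118 - 0.01*-12.1764 = 0.5336
Step 3: Project onto [0, 1].
x_proj = clip(-3.2153) = 0.0
y_proj = clip(0.5336) = 0.5336
Step 4: Evaluate f.
f(0.0, 0.5336) = -6.6516


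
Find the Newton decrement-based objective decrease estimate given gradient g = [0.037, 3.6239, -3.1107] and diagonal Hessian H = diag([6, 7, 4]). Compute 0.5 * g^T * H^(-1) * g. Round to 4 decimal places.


Step 1: H is diagonal, so H^(-1) * g = [0.0062, 0.5177, -0.7777].
Step 2: g^T H^(-1) g = sum_i g_i^2 / H_ii
  = (0.037)^2/6 + (3.6239)^2/7 + (-3.1107)^2/4
  = 0.0002 + 1.8761 + 2.4191 = 4.2954
Step 3: Objective decrease = 0.5 * g^T H^(-1) g = 2.1477


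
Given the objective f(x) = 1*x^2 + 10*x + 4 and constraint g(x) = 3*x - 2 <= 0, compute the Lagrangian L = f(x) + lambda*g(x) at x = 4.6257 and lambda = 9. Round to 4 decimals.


Step 1: Evaluate f(x).
f(4.6257) = 1*4.6257^2 + 10*4.6257 + 4 = 71.6541
Step 2: Evaluate g(x).
g(4.6257) = 3*4.6257 - 2 = 11.8771
Step 3: Compute Lagrangian.
L = 71.6541 + 9*11.8771 = 178.548


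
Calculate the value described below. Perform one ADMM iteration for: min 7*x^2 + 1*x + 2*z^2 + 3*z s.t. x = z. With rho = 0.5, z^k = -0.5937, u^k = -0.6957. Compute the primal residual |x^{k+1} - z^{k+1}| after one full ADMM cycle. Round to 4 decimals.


ADMM iteration with rho = 0.5, z^k = -0.5937, u^k = -0.6957
Step 1: x-update.
Minimize 7*x^2 + 1*x + (0.5/2)*(x + 0.5937 - 0.6957)^2
FOC: (2*7 + 0.5)*x = -1 + 0.5*(-0.5937 + 0.6957)
x^{k+1} = -0.0654
Step 2: z-update.
Minimize 2*z^2 + 3*z + (0.5/2)*(-0.0654 - z - 0.6957)^2
FOC: (2*2 + 0.5)*z = -3 + 0.5*(-0.0654 - 0.6957)
z^{k+1} = -0.7512
Step 3: u-update.
u^{k+1} = -0.6957 - 0.0654 + 0.7512 = -0.0099
Step 4: Primal residual = |-0.0654 + 0.7512| = 0.6858


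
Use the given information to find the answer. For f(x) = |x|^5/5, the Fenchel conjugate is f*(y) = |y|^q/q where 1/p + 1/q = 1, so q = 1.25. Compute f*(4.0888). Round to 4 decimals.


The conjugate exponent q satisfies 1/p + 1/q = 1.
p = 5, so q = 5/(5 - 1) = 1.25
|y|^q = 4.0888^1.25 = 5.8143
f*(4.0888) = 5.8143 / 1.25 = 4.6514


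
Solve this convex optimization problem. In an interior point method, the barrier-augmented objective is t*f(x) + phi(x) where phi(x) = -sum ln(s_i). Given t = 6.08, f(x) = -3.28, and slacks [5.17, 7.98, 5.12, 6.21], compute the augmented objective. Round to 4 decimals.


Step 1: Compute log-barrier.
ln values: [1.6429, 2.0769, 1.6332, 1.8262]
phi = -(1.6429 + 2.0769 + 1.6332 + 1.8262) = -7.1791
Step 2: Compute augmented objective.
t*f(x) = 6.08*-3.28 = -19.9424
Total = -19.9424 - 7.1791 = -27.1215


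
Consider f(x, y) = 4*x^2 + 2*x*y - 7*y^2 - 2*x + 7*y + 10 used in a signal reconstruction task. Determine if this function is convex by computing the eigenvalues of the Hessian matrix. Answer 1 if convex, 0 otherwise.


The Hessian of f(x,y) = 4*x^2 + 2*x*y - 7*y^2 - 2*x + 7*y + 10 is:
H = [[8, 2], [2, -14]]
Trace = 8 - 14 = -6
Determinant = 8*-14 - (2)^2 = -116
Discriminant = (-6)^2 - 4*-116 = 500.0
Eigenvalues: lambda_1 = -14.1803, lambda_2 = 8.1803
The function is not convex.

0


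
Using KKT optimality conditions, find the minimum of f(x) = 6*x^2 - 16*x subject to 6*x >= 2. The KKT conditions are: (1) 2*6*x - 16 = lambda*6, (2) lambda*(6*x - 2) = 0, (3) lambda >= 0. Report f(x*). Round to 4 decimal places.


Step 1: Try lambda = 0 (constraint inactive).
Stationarity: 2*6*x - 16 = 0
x* = 16/(2*6) = 4/3 = 1.3333 (rounded; the exact value 4/3 is used below)
Check constraint: 6*1.3333 = 7.9998 >= 2 -- satisfied.
Step 2: Compute optimal value.
f(x*) = 6*(4/3)^2 - 16*(4/3) = -10.6667


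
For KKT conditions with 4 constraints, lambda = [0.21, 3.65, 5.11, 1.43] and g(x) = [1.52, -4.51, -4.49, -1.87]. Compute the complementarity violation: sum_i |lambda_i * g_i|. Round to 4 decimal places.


KKT complementary slackness check:
lambda_1 * g_1 = 0.21 * 1.52 = 0.3192
lambda_2 * g_2 = 3.65 * -4.51 = -16.4615
lambda_3 * g_3 = 5.11 * -4.49 = -22.9439
lambda_4 * g_4 = 1.43 * -1.87 = -2.6741
Total violation = 0.3192 + 16.4615 + 22.9439 + 2.6741 = 42.3987


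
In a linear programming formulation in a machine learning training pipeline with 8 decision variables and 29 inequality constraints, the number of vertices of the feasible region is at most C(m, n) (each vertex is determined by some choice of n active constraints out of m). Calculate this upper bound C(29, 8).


Each vertex corresponds to some choice of n active constraints out of m, so the number of vertices is at most C(m, n) = m! / (n!(m-n)!).
m = 29, n = 8
Numerator: 29 * 28 * 27 * 26 * 25 * 24 * 23 * 22
Denominator: 8! = 40320
C(29, 8) = 4292145


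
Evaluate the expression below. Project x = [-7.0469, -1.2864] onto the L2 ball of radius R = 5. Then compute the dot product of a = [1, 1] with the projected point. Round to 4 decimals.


Step 1: Compute ||x|| (intermediates to 6 decimals).
||x|| = sqrt((-7.0469)^2 + (-1.2864)^2) = 7.163353
Step 2: Project.
Since ||x|| > R, scale = R/||x|| = 5/7.163353 = 0.697997, proj(x) = scale * x
proj(x) = [-4.918715, -0.897903]
Step 3: Dot product.
a^T * proj(x) = 1*(-4.918715) + 1*(-0.897903) = -5.8166


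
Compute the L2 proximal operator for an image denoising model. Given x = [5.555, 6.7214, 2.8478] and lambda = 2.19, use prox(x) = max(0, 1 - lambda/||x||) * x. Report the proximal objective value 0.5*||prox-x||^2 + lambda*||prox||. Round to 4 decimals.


Step 1: Compute ||x||.
||x|| = 9.1731
Step 2: Compute scaling factor.
scale = max(0, 1 - 2.19/9.1731) = 0.7613
Step 3: prox(x) = [4.2288, 5.1167, 2.1679]
||prox(x)|| = 6.9831
Step 4: Proximal objective.
0.5*||prox-x||^2 = 2.3981
lambda*||prox|| = 15.293
Total = 17.691


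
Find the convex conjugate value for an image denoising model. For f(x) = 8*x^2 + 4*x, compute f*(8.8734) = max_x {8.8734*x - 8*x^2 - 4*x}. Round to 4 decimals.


f*(y) = sup_x {y*x - a*x^2 - b*x} = sup_x {(y-b)*x - a*x^2}
FOC: (y - b) - 2a*x = 0 => x* = (y - b)/(2a)
x* = (8.8734 - 4)/(2*8) = 0.3046
f*(8.8734) = (y-b)^2/(4a) = (8.8734 - 4)^2/(4*8)
= 23.75/32 = 0.7422


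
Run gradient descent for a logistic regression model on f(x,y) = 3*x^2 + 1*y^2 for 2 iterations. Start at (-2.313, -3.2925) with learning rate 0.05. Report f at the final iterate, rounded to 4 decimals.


Gradient descent on f(x,y) = 3*x^2 + 1*y^2.
Starting point: (-2.313, -3.2925), alpha = 0.05
Step 1: grad_x = 2*3*-2.313 = -13.878, grad_y = 2*1*-3.2925 = -6.585
  x_1 = -2.313 - 0.05*-13.878 = -1.6191
  y_1 = -3.2925 - 0.05*-6.585 = -2.9633
Step 2: grad_x = 2*3*-1.6191 = -9.7146, grad_y = 2*1*-2.9633 = -5.9265
  x_2 = -1.6191 - 0.05*-9.7146 = -1.1334
  y_2 = -2.9633 - 0.05*-5.9265 = -2.6669
f(-1.1334, -2.6669) = 3*(-1.1334)^2 + 1*(-2.6669)^2 = 10.9661


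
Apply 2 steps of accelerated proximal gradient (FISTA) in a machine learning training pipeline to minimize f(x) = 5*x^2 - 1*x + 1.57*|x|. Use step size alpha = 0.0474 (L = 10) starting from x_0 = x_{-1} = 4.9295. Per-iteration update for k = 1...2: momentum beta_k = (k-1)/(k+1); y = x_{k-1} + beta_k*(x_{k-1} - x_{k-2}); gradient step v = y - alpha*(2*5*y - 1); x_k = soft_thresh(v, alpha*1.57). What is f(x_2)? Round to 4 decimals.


FISTA on f(x) = 5*x^2 - 1*x + 1.57*|x|
L = 10, alpha = 0.0474
Iteration 1: beta = 0.0, y = 4.9295 + 0.0*(4.9295 - 4.9295) = 4.9295
  grad(y) = 48.295, v = y - alpha*grad = 2.6403
  prox(v) = soft_thresh(2.6403, 0.0744) = 2.5659
Iteration 2: beta = 0.3333, y = 2.5659 + 0.3333*(2.5659 - 4.9295) = 1.778
  grad(y) = 16.7803, v = y - alpha*grad = 0.9826
  prox(v) = soft_thresh(0.9826, 0.0744) = 0.9082
f(x_2) = 5*0.9082^2 - 1*0.9082 + 1.57*|0.9082| = 4.6421


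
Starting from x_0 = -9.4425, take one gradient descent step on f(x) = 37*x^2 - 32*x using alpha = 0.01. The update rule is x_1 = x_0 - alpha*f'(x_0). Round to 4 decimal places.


We compute the gradient at x_0 and apply the update.
f'(x) = 74*x - 32
f'(-9.4425) = 74*-9.4425 - 32 = -730.745
x_1 = -9.4425 - 0.01*-730.745 = -2.1351


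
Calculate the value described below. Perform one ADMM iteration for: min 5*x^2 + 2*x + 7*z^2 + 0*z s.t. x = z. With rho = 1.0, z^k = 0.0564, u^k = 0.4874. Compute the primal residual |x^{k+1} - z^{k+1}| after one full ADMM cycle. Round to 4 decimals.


ADMM iteration with rho = 1.0, z^k = 0.0564, u^k = 0.4874
Step 1: x-update.
Minimize 5*x^2 + 2*x + (1.0/2)*(x - 0.0564 + 0.4874)^2
FOC: (2*5 + 1.0)*x = -2 + 1.0*(0.0564 - 0.4874)
x^{k+1} = -0.221
Step 2: z-update.
Minimize 7*z^2 + 0*z + (1.0/2)*(-0.221 - z + 0.4874)^2
FOC: (2*7 + 1.0)*z = 0 + 1.0*(-0.221 + 0.4874)
z^{k+1} = 0.0178
Step 3: u-update.
u^{k+1} = 0.4874 - 0.221 - 0.0178 = 0.2486
Step 4: Primal residual = |-0.221 - 0.0178| = 0.2388


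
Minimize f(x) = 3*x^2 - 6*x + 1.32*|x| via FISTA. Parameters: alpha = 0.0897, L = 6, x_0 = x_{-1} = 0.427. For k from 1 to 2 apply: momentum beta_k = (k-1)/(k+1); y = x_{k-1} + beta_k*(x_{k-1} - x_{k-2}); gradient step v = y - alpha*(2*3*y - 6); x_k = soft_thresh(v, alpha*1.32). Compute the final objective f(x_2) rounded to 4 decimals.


FISTA on f(x) = 3*x^2 - 6*x + 1.32*|x|
L = 6, alpha = 0.0897
Iteration 1: beta = 0.0, y = 0.427 + 0.0*(0.427 - 0.427) = 0.427
  grad(y) = -3.438, v = y - alpha*grad = 0.7354
  prox(v) = soft_thresh(0.7354, 0.1184) = 0.617
Iteration 2: beta = 0.3333, y = 0.617 + 0.3333*(0.617 - 0.427) = 0.6803
  grad(y) = -1.9181, v = y - alpha*grad = 0.8524
  prox(v) = soft_thresh(0.8524, 0.1184) = 0.734
f(x_2) = 3*0.734^2 - 6*0.734 + 1.32*|0.734| = -1.8188


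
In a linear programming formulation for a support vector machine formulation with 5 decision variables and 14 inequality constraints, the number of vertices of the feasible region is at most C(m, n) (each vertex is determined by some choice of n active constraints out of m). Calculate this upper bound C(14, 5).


Each vertex corresponds to some choice of n active constraints out of m, so the number of vertices is at most C(m, n) = m! / (n!(m-n)!).
m = 14, n = 5
Numerator: 14 * 13 * 12 * 11 * 10
Denominator: 5! = 120
C(14, 5) = 2002


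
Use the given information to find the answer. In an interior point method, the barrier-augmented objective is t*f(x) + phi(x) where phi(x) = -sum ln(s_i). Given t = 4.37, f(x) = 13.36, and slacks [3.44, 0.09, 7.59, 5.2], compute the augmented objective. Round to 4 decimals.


Step 1: Compute log-barrier.
ln values: [1.2355, -2.4079, 2.0268, 1.6487]
phi = -(1.2355 - 2.4079 + 2.0268 + 1.6487) = -2.503
Step 2: Compute augmented objective.
t*f(x) = 4.37*13.36 = 58.3832
Total = 58.3832 - 2.503 = 55.8802


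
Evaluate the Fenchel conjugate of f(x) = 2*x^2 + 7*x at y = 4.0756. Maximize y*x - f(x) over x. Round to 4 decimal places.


f*(y) = sup_x {y*x - a*x^2 - b*x} = sup_x {(y-b)*x - a*x^2}
FOC: (y - b) - 2a*x = 0 => x* = (y - b)/(2a)
x* = (4.0756 - 7)/(2*2) = -0.7311
f*(4.0756) = (y-b)^2/(4a) = (4.0756 - 7)^2/(4*2)
= 8.5521/8 = 1.069


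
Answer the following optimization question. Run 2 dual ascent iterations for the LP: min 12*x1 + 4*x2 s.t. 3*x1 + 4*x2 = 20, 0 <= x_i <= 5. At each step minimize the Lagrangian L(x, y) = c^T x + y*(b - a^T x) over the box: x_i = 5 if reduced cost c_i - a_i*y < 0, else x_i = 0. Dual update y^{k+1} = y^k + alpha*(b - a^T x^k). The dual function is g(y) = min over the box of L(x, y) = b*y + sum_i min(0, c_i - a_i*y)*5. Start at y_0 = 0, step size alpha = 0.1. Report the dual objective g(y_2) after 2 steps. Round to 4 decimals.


Dual ascent for LP: min 12*x1 + 4*x2, 3*x1 + 4*x2 = 20, 0 <= x_i <= 5
Step 1: y^k = 0.0, reduced costs: (12.0, 4.0)
  x^k = (0.0, 0.0), subgradient = b - a^T x = 20.0
  y^{k+1} = 0.0 + 0.1*20.0 = 2.0
Step 2: y^k = 2.0, reduced costs: (6.0, -4.0)
  x^k = (0.0, 5.0), subgradient = b - a^T x = 0.0
  y^{k+1} = 2.0 + 0.1*0.0 = 2.0
Dual objective at y_2 = 2.0: reduced costs (6.0, -4.0), box minimizer x = (0.0, 5.0)
g(y_2) = b*y + (c1 - a1*y)*x1 + (c2 - a2*y)*x2 = 20*2.0 + 6.0*0.0 + (-4.0)*5.0 = 40.0 + 0.0 - 20.0 = 20.0


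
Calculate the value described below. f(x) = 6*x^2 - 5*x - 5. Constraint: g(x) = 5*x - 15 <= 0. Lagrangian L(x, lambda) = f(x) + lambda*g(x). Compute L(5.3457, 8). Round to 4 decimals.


Step 1: Evaluate f(x).
f(5.3457) = 6*5.3457^2 - 5*5.3457 - 5 = 139.7306
Step 2: Evaluate g(x).
g(5.3457) = 5*5.3457 - 15 = 11.7285
Step 3: Compute Lagrangian.
L = 139.7306 + 8*11.7285 = 233.5586


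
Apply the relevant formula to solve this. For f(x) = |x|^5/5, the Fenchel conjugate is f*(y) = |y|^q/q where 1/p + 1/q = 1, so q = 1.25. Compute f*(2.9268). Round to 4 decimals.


The conjugate exponent q satisfies 1/p + 1/q = 1.
p = 5, so q = 5/(5 - 1) = 1.25
|y|^q = 2.9268^1.25 = 3.8282
f*(2.9268) = 3.8282 / 1.25 = 3.0625


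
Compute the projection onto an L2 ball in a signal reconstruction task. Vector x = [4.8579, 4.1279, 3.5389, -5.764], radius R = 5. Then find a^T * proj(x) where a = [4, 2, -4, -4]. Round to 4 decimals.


Step 1: Compute ||x|| (intermediates to 6 decimals).
||x|| = sqrt(4.8579^2 + 4.1279^2 + 3.5389^2 + (-5.764)^2) = 9.294421
Step 2: Project.
Since ||x|| > R, scale = R/||x|| = 5/9.294421 = 0.537957, proj(x) = scale * x
proj(x) = [2.613341, 2.220633, 1.903776, -3.100784]
Step 3: Dot product.
a^T * proj(x) = 4*2.613341 + 2*2.220633 - 4*1.903776 - 4*(-3.100784) = 19.6827


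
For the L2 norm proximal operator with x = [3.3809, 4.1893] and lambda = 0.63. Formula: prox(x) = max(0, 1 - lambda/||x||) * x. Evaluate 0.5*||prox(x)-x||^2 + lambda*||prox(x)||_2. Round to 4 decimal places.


Step 1: Compute ||x||.
||x|| = 5.3834
Step 2: Compute scaling factor.
scale = max(0, 1 - 0.63/5.3834) = 0.883
Step 3: prox(x) = [2.9852, 3.699]
||prox(x)|| = 4.7534
Step 4: Proximal objective.
0.5*||prox-x||^2 = 0.1985
lambda*||prox|| = 2.9946
Total = 3.1931


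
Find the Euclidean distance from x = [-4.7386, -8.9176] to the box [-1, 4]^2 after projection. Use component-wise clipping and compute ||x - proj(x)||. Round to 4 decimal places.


Project each component onto [-1, 4].
clip(-4.7386) = -1.0, clip(-8.9176) = -1.0
Projection = [-1.0, -1.0]
Squared diffs: [13.9771, 62.6884]
Distance = sqrt(76.6655) = 8.7559


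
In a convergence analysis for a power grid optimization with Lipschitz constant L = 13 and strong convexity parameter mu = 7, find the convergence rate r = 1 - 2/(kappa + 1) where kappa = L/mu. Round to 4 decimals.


Step 1: Compute the condition number.
kappa = L/mu = 13/7 = 1.8571
Step 2: Compute the convergence rate.
r = 1 - 2/(kappa + 1) = 1 - 2*mu/(L + mu) = (L - mu)/(L + mu) = 6/20 = 0.3


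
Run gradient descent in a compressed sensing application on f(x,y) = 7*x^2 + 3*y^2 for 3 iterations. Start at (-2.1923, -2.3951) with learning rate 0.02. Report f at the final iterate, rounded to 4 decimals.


Gradient descent on f(x,y) = 7*x^2 + 3*y^2.
Starting point: (-2.1923, -2.3951), alpha = 0.02
Step 1: grad_x = 2*7*-2.1923 = -30.6922, grad_y = 2*3*-2.3951 = -14.3706
  x_1 = -2.1923 - 0.02*-30.6922 = -1.5785
  y_1 = -2.3951 - 0.02*-14.3706 = -2.1077
Step 2: grad_x = 2*7*-1.5785 = -22.0984, grad_y = 2*3*-2.1077 = -12.6461
  x_2 = -1.5785 - 0.02*-22.0984 = -1.1365
  y_2 = -2.1077 - 0.02*-12.6461 = -1.8548
Step 3: grad_x = 2*7*-1.1365 = -15.9108, grad_y = 2*3*-1.8548 = -11.1286
  x_3 = -1.1365 - 0.02*-15.9108 = -0.8183
  y_3 = -1.8548 - 0.02*-11.1286 = -1.6322
f(-0.8183, -1.6322) = 7*(-0.8183)^2 + 3*(-1.6322)^2 = 12.6791


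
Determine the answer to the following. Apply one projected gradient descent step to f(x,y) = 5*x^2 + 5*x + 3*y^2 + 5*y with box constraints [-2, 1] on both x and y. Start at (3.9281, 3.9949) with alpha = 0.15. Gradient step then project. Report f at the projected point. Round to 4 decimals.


Step 1: Compute gradient at (3.9281, 3.9949).
grad_x = 2*5*3.9281 + 5 = 44.281
grad_y = 2*3*3.9949 + 5 = 28.9694
Step 2: Gradient step.
x_raw = 3.9281 - 0.15*44.281 = -2.7141
y_raw = 3.9949 - 0.15*28.9694 = -0.3505
Step 3: Project onto [-2, 1].
x_proj = clip(-2.7141) = -2.0
y_proj = clip(-0.3505) = -0.3505
Step 4: Evaluate f.
f(-2.0, -0.3505) = 8.616


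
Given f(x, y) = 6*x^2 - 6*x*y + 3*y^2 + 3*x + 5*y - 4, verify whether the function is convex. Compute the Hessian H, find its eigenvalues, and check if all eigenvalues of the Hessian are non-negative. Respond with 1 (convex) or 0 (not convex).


The Hessian of f(x,y) = 6*x^2 - 6*x*y + 3*y^2 + 3*x + 5*y - 4 is:
H = [[12, -6], [-6, 6]]
Trace = 12 + 6 = 18
Determinant = 12*6 - (-6)^2 = 36
Discriminant = (18)^2 - 4*36 = 180.0
Eigenvalues: lambda_1 = 2.2918, lambda_2 = 15.7082
The function is convex.

1


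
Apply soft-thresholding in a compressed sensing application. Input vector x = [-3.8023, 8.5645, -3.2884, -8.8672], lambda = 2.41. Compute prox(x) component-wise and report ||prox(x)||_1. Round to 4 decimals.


Soft-thresholding with lambda = 2.41:
prox(-3.8023) = sign(-3.8023)*max(|-3.8023| - 2.41, 0) = -1.3923
prox(8.5645) = sign(8.5645)*max(|8.5645| - 2.41, 0) = 6.1545
prox(-3.2884) = sign(-3.2884)*max(|-3.2884| - 2.41, 0) = -0.8784
prox(-8.8672) = sign(-8.8672)*max(|-8.8672| - 2.41, 0) = -6.4572
prox(x) = [-1.3923, 6.1545, -0.8784, -6.4572]
||prox(x)||_1 = 1.3923 + 6.1545 + 0.8784 + 6.4572 = 14.8824


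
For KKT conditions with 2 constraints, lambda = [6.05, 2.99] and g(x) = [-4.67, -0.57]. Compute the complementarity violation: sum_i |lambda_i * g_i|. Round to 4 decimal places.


KKT complementary slackness check:
lambda_1 * g_1 = 6.05 * -4.67 = -28.2535
lambda_2 * g_2 = 2.99 * -0.57 = -1.7043
Total violation = 28.2535 + 1.7043 = 29.9578


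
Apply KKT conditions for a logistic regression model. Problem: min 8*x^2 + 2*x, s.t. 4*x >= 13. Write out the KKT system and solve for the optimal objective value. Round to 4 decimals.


Step 1: Try lambda = 0 (constraint inactive).
x_unc = -2/(2*8) = -0.125
Check: 4*-0.125 = -0.5 < 13 -- violated!
Step 2: Constraint must be active: 4*x = 13
x* = 13/4 = 3.25
lambda = (2*8*3.25 + 2)/4 = 13.5
Step 3: Compute optimal value.
f(x*) = 8*3.25^2 + 2*3.25 = 91.0


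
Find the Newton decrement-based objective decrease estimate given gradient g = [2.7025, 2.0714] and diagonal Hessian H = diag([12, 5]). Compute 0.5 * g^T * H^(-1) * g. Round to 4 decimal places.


Step 1: H is diagonal, so H^(-1) * g = [0.2252, 0.4143].
Step 2: g^T H^(-1) g = sum_i g_i^2 / H_ii
  = (2.7025)^2/12 + (2.0714)^2/5
  = 0.6086 + 0.8581 = 1.4668
Step 3: Objective decrease = 0.5 * g^T H^(-1) g = 0.7334


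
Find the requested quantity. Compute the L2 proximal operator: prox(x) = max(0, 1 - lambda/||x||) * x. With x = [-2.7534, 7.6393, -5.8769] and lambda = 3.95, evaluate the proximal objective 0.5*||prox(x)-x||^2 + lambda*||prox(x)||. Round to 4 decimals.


Step 1: Compute ||x||.
||x|| = 10.0239
Step 2: Compute scaling factor.
scale = max(0, 1 - 3.95/10.0239) = 0.6059
Step 3: prox(x) = [-1.6684, 4.629, -3.5611]
||prox(x)|| = 6.0739
Step 4: Proximal objective.
0.5*||prox-x||^2 = 7.8013
lambda*||prox|| = 23.9919
Total = 31.7931


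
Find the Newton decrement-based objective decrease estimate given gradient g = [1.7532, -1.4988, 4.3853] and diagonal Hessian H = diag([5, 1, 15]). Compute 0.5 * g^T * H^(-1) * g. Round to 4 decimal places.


Step 1: H is diagonal, so H^(-1) * g = [0.3506, -1.4988, 0.2924].
Step 2: g^T H^(-1) g = sum_i g_i^2 / H_ii
  = (1.7532)^2/5 + (-1.4988)^2/1 + (4.3853)^2/15
  = 0.6147 + 2.2464 + 1.2821 = 4.1432
Step 3: Objective decrease = 0.5 * g^T H^(-1) g = 2.0716


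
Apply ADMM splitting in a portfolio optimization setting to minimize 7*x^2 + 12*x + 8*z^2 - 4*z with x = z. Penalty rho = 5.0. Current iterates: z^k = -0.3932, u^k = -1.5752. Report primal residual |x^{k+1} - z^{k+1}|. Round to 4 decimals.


ADMM iteration with rho = 5.0, z^k = -0.3932, u^k = -1.5752
Step 1: x-update.
Minimize 7*x^2 + 12*x + (5.0/2)*(x + 0.3932 - 1.5752)^2
FOC: (2*7 + 5.0)*x = -12 + 5.0*(-0.3932 + 1.5752)
x^{k+1} = -0.3205
Step 2: z-update.
Minimize 8*z^2 - 4*z + (5.0/2)*(-0.3205 - z - 1.5752)^2
FOC: (2*8 + 5.0)*z = 4 + 5.0*(-0.3205 - 1.5752)
z^{k+1} = -0.2609
Step 3: u-update.
u^{k+1} = -1.5752 - 0.3205 + 0.2609 = -1.6348
Step 4: Primal residual = |-0.3205 + 0.2609| = 0.0596


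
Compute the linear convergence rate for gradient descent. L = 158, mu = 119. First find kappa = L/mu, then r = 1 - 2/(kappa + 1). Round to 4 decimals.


Step 1: Compute the condition number.
kappa = L/mu = 158/119 = 1.3277
Step 2: Compute the convergence rate.
r = 1 - 2/(kappa + 1) = 1 - 2*mu/(L + mu) = (L - mu)/(L + mu) = 39/277 = 0.1408


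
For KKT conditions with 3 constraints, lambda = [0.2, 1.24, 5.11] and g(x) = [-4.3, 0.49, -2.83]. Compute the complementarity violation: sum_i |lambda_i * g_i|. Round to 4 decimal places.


KKT complementary slackness check:
lambda_1 * g_1 = 0.2 * -4.3 = -0.86
lambda_2 * g_2 = 1.24 * 0.49 = 0.6076
lambda_3 * g_3 = 5.11 * -2.83 = -14.4613
Total violation = 0.86 + 0.6076 + 14.4613 = 15.9289


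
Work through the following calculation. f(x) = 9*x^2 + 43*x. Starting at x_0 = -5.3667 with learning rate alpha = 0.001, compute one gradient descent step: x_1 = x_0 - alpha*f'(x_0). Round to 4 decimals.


We compute the gradient at x_0 and apply the update.
f'(x) = 18*x + 43
f'(-5.3667) = 18*-5.3667 + 43 = -53.6006
x_1 = -5.3667 - 0.001*-53.6006 = -5.3131


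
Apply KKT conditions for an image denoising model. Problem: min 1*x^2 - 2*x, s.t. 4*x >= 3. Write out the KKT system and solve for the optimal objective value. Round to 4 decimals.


Step 1: Try lambda = 0 (constraint inactive).
Stationarity: 2*1*x - 2 = 0
x* = 2/(2*1) = 1.0
Check constraint: 4*1.0 = 4.0 >= 3 -- satisfied.
Step 2: Compute optimal value.
f(x*) = 1*1.0^2 - 2*1.0 = -1.0


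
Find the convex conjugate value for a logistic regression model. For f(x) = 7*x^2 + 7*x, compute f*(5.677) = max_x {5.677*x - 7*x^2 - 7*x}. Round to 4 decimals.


f*(y) = sup_x {y*x - a*x^2 - b*x} = sup_x {(y-b)*x - a*x^2}
FOC: (y - b) - 2a*x = 0 => x* = (y - b)/(2a)
x* = (5.677 - 7)/(2*7) = -0.0945
f*(5.677) = (y-b)^2/(4a) = (5.677 - 7)^2/(4*7)
= 1.7503/28 = 0.0625
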